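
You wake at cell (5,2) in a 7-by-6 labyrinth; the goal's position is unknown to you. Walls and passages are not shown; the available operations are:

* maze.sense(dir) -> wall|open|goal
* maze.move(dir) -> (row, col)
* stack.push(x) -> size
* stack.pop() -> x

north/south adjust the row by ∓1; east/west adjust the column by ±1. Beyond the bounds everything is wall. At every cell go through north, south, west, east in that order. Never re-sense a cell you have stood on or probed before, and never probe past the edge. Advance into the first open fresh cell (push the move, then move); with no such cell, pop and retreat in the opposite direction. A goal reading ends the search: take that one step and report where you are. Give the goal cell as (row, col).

% 1. maze.sense(dir=north) : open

% 2. stack.push(x=north) : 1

% 3. maze.move(dir=north) : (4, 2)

% 4. maze.sense(dir=north) : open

% 5. stack.push(x=north) : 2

% 6. maze.move(dir=north) : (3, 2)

% 7. maze.sense(dir=north) : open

% 8. stack.push(x=north) : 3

% 9. maze.move(dir=north) : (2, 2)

% 10. maze.sense(dir=north) : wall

% 11. maze.sense(dir=west) : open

% 12. stack.push(x=west) : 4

% 13. maze.move(dir=west) : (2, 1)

% 14. maze.sense(dir=north) : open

% 15. stack.push(x=north) : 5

% 16. maze.move(dir=north) : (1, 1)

% 17. maze.sense(dir=north) : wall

% 18. maze.sense(dir=west) : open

% 19. stack.push(x=west) : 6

% 20. maze.move(dir=west) : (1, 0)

% 21. maze.sense(dir=north) : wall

% 22. maze.sense(dir=south) : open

% 23. stack.push(x=south) : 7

% 24. maze.move(dir=south) : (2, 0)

% 25. maze.sense(dir=south) : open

% 26. stack.push(x=south) : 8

% 27. maze.move(dir=south) : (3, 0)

% 28. maze.sense(dir=south) : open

% 29. stack.push(x=south) : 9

% 30. maze.move(dir=south) : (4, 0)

% 31. maze.sense(dir=south) : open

% 32. stack.push(x=south) : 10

% 33. maze.move(dir=south) : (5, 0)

% 34. maze.sense(dir=south) : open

% 35. stack.push(x=south) : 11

% 36. maze.move(dir=south) : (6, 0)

% 37. maze.sense(dir=east) : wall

% 38. stack.pop() : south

% 39. maze.move(dir=north) : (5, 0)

% 40. maze.sense(dir=east) : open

% 41. stack.push(x=east) : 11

% 42. maze.move(dir=east) : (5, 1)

% 43. maze.sense(dir=north) : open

% 44. stack.push(x=north) : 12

% 45. maze.move(dir=north) : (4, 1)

% 46. maze.sense(dir=north) : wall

% 47. stack.pop() : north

% 48. maze.move(dir=south) : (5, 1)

% 49. stack.pop() : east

% 50. maze.move(dir=west) : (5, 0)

% 51. stack.pop() : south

% 52. maze.move(dir=north) : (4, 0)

% 53. stack.pop() : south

% 54. maze.move(dir=north) : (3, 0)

% 55. stack.pop() : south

% 56. maze.move(dir=north) : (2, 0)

% 57. stack.pop() : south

% 58. maze.move(dir=north) : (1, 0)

% 59. stack.pop() : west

% 60. maze.move(dir=east) : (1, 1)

% 61. stack.pop() : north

% 62. maze.move(dir=south) : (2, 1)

% 63. stack.pop() : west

% 64. maze.move(dir=east) : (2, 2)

% 65. maze.sense(dir=east) : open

% 66. stack.push(x=east) : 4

% 67. maze.move(dir=east) : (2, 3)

% 68. maze.sense(dir=north) : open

% 69. stack.push(x=north) : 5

% 70. maze.move(dir=north) : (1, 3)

% 71. maze.sense(dir=north) : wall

% 72. maze.sense(dir=east) : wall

% 73. stack.pop() : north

% 74. maze.move(dir=south) : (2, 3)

% 75. maze.sense(dir=south) : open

% 76. stack.push(x=south) : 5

% 77. maze.move(dir=south) : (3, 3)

% 78. maze.sense(dir=south) : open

% 79. stack.push(x=south) : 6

% 80. maze.move(dir=south) : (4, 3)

% 81. maze.sense(dir=south) : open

% 82. stack.push(x=south) : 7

% 83. maze.move(dir=south) : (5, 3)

% 84. maze.sense(dir=south) : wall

% 85. maze.sense(dir=east) : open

% 86. stack.push(x=east) : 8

% 87. maze.move(dir=east) : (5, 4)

% 88. maze.sense(dir=north) : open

% 89. stack.push(x=north) : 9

% 90. maze.move(dir=north) : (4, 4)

% 91. maze.sense(dir=north) : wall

% 92. maze.sense(dir=east) : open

% 93. stack.push(x=east) : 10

% 94. maze.move(dir=east) : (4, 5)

% 95. maze.sense(dir=north) : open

% 96. stack.push(x=north) : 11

% 97. maze.move(dir=north) : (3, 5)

% 98. maze.sense(dir=north) : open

% 99. stack.push(x=north) : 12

% 100. maze.move(dir=north) : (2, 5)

% 101. maze.sense(dir=north) : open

% 102. stack.push(x=north) : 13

% 103. maze.move(dir=north) : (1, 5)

% 104. maze.sense(dir=north) : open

% 105. stack.push(x=north) : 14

% 106. maze.move(dir=north) : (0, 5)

% 107. maze.sense(dir=west) : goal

% 108. maze.move(dir=west) : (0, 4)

Answer: (0, 4)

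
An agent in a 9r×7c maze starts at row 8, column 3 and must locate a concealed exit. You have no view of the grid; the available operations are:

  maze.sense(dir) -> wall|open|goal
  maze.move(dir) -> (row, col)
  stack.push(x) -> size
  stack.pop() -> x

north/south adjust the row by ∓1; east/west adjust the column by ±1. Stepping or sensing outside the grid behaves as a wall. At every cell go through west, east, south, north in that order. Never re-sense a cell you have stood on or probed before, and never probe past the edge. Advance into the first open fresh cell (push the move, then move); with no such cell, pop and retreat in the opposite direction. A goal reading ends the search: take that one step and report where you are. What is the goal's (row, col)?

·→ sense(west)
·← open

·→ push(west)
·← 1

·→ move(west)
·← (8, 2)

·→ sense(west)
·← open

·→ push(west)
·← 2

·→ move(west)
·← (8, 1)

·→ sense(west)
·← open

·→ push(west)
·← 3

·→ move(west)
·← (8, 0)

·→ sense(north)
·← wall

·→ pop()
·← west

·→ move(east)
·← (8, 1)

·→ sense(north)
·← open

·→ push(north)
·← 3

·→ move(north)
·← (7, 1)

·→ sense(east)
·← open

·→ push(east)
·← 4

·→ move(east)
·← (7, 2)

·→ sense(east)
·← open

·→ push(east)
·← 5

·→ move(east)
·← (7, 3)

·→ sense(east)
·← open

·→ push(east)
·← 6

·→ move(east)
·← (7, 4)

·→ sense(east)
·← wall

·→ sense(south)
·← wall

·→ sense(north)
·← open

·→ push(north)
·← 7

·→ move(north)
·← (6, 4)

·→ sense(west)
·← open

·→ push(west)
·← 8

·→ move(west)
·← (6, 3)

·→ sense(west)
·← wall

·→ sense(north)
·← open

·→ push(north)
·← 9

·→ move(north)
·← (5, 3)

·→ sense(west)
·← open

·→ push(west)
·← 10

·→ move(west)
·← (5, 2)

·→ sense(west)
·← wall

·→ sense(north)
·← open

·→ push(north)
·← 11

·→ move(north)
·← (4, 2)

·→ sense(west)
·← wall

·→ sense(east)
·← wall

·→ sense(north)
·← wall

·→ pop()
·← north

·→ move(south)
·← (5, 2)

·→ pop()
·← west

·→ move(east)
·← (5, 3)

·→ sense(east)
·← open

·→ push(east)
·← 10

·→ move(east)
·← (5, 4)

·→ sense(east)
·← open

·→ push(east)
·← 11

·→ move(east)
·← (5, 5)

·→ sense(east)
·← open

·→ push(east)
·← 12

·→ move(east)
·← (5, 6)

·→ sense(south)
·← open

·→ push(south)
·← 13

·→ move(south)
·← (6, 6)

·→ sense(west)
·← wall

·→ sense(south)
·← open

·→ push(south)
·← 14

·→ move(south)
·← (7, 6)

·→ sense(south)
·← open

·→ push(south)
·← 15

·→ move(south)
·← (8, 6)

·→ sense(west)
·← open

·→ push(west)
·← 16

·→ move(west)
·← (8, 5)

·→ pop()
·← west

·→ move(east)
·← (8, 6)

·→ pop()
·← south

·→ move(north)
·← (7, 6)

·→ pop()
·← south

·→ move(north)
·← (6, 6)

·→ pop()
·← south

·→ move(north)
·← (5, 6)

·→ sense(north)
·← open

·→ push(north)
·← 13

·→ move(north)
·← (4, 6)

·→ sense(west)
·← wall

·→ sense(north)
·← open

·→ push(north)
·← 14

·→ move(north)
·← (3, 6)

·→ sense(west)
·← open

·→ push(west)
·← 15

·→ move(west)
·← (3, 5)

·→ sense(west)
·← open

·→ push(west)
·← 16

·→ move(west)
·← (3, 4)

·→ sense(west)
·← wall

·→ sense(south)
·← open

·→ push(south)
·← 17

·→ move(south)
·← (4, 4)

·→ pop()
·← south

·→ move(north)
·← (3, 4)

·→ sense(north)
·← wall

·→ pop()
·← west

·→ move(east)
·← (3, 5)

·→ sense(north)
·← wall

·→ pop()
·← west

·→ move(east)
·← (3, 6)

·→ sense(north)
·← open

·→ push(north)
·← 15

·→ move(north)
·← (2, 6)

·→ sense(north)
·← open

·→ push(north)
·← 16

·→ move(north)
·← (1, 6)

·→ sense(west)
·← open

·→ push(west)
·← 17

·→ move(west)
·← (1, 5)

·→ sense(west)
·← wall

·→ sense(north)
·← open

·→ push(north)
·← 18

·→ move(north)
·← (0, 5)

·→ sense(west)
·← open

·→ push(west)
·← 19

·→ move(west)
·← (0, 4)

·→ sense(west)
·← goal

·→ move(west)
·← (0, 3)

Answer: (0, 3)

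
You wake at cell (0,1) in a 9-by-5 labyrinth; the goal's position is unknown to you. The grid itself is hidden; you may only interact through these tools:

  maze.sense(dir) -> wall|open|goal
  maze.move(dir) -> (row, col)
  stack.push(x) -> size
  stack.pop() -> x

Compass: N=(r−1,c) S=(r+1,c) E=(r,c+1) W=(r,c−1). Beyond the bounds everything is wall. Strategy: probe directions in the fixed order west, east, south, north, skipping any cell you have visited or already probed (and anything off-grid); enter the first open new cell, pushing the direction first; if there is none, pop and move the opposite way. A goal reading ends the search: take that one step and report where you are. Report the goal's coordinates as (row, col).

-> sense(dir='west')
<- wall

-> sense(dir='east')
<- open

-> push(x='east')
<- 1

-> move(dir='east')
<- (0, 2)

-> sense(dir='east')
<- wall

-> sense(dir='south')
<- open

-> push(x='south')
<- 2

-> move(dir='south')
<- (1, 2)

-> sense(dir='west')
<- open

-> push(x='west')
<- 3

-> move(dir='west')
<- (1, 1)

-> sense(dir='west')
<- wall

-> sense(dir='south')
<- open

-> push(x='south')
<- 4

-> move(dir='south')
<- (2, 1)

-> sense(dir='west')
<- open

-> push(x='west')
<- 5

-> move(dir='west')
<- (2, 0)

-> sense(dir='south')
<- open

-> push(x='south')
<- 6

-> move(dir='south')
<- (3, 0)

-> sense(dir='east')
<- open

-> push(x='east')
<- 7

-> move(dir='east')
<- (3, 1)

-> sense(dir='east')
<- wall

-> sense(dir='south')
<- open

-> push(x='south')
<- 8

-> move(dir='south')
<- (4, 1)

-> sense(dir='west')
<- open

-> push(x='west')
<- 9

-> move(dir='west')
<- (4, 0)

-> sense(dir='south')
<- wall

-> pop()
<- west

-> move(dir='east')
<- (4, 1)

-> sense(dir='east')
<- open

-> push(x='east')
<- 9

-> move(dir='east')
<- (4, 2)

-> sense(dir='east')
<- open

-> push(x='east')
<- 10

-> move(dir='east')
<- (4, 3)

-> sense(dir='east')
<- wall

-> sense(dir='south')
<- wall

-> sense(dir='north')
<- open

-> push(x='north')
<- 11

-> move(dir='north')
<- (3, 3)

-> sense(dir='east')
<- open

-> push(x='east')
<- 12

-> move(dir='east')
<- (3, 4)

-> sense(dir='north')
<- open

-> push(x='north')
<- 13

-> move(dir='north')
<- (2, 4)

-> sense(dir='west')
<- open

-> push(x='west')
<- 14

-> move(dir='west')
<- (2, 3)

-> sense(dir='west')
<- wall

-> sense(dir='north')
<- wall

-> pop()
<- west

-> move(dir='east')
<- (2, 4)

-> sense(dir='north')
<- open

-> push(x='north')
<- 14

-> move(dir='north')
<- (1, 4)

-> sense(dir='north')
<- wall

-> pop()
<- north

-> move(dir='south')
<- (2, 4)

-> pop()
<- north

-> move(dir='south')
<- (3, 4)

-> pop()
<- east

-> move(dir='west')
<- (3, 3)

-> pop()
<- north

-> move(dir='south')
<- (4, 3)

-> pop()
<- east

-> move(dir='west')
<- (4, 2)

-> sense(dir='south')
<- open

-> push(x='south')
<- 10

-> move(dir='south')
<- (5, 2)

-> sense(dir='west')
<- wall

-> sense(dir='south')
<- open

-> push(x='south')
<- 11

-> move(dir='south')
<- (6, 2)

-> sense(dir='west')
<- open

-> push(x='west')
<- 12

-> move(dir='west')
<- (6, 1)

-> sense(dir='west')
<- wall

-> sense(dir='south')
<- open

-> push(x='south')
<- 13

-> move(dir='south')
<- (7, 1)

-> sense(dir='west')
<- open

-> push(x='west')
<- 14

-> move(dir='west')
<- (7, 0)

-> sense(dir='south')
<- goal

-> move(dir='south')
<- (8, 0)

Answer: (8, 0)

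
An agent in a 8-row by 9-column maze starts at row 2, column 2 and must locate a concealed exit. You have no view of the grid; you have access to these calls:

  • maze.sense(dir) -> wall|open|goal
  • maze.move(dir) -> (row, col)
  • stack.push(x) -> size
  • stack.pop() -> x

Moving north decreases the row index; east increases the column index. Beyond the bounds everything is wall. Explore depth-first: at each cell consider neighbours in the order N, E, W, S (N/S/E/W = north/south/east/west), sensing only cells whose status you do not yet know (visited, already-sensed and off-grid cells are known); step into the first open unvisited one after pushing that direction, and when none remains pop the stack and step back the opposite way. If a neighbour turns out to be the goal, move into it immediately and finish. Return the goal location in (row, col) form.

> maze.sense dir=north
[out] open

> stack.push x=north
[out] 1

> maze.move dir=north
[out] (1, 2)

> maze.sense dir=north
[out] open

> stack.push x=north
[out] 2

> maze.move dir=north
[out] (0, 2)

> maze.sense dir=east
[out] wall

> maze.sense dir=west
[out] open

> stack.push x=west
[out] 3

> maze.move dir=west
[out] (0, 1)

> maze.sense dir=west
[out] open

> stack.push x=west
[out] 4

> maze.move dir=west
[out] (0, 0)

> maze.sense dir=south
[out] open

> stack.push x=south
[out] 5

> maze.move dir=south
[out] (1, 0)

> maze.sense dir=east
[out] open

> stack.push x=east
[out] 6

> maze.move dir=east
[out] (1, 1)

> maze.sense dir=south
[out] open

> stack.push x=south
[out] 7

> maze.move dir=south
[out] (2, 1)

> maze.sense dir=west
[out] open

> stack.push x=west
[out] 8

> maze.move dir=west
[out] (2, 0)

> maze.sense dir=south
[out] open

> stack.push x=south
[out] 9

> maze.move dir=south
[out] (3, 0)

> maze.sense dir=east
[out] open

> stack.push x=east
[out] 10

> maze.move dir=east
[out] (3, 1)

> maze.sense dir=east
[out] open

> stack.push x=east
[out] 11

> maze.move dir=east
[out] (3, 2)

> maze.sense dir=east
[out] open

> stack.push x=east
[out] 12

> maze.move dir=east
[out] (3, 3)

> maze.sense dir=north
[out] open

> stack.push x=north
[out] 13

> maze.move dir=north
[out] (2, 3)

> maze.sense dir=north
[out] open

> stack.push x=north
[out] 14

> maze.move dir=north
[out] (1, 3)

> maze.sense dir=east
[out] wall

> stack.pop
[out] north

> maze.move dir=south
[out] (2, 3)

> maze.sense dir=east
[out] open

> stack.push x=east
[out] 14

> maze.move dir=east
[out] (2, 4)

> maze.sense dir=east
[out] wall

> maze.sense dir=south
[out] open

> stack.push x=south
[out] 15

> maze.move dir=south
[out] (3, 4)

> maze.sense dir=east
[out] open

> stack.push x=east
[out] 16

> maze.move dir=east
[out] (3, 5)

> maze.sense dir=east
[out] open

> stack.push x=east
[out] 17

> maze.move dir=east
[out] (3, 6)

> maze.sense dir=north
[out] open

> stack.push x=north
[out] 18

> maze.move dir=north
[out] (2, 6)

> maze.sense dir=north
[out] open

> stack.push x=north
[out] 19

> maze.move dir=north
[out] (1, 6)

> maze.sense dir=north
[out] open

> stack.push x=north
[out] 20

> maze.move dir=north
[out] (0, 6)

> maze.sense dir=east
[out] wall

> maze.sense dir=west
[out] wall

> stack.pop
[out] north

> maze.move dir=south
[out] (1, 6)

> maze.sense dir=east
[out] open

> stack.push x=east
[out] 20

> maze.move dir=east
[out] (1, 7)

> maze.sense dir=east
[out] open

> stack.push x=east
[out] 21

> maze.move dir=east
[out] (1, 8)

> maze.sense dir=north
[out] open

> stack.push x=north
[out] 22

> maze.move dir=north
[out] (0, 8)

> stack.pop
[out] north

> maze.move dir=south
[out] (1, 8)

> maze.sense dir=south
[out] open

> stack.push x=south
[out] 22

> maze.move dir=south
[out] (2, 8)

> maze.sense dir=west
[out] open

> stack.push x=west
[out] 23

> maze.move dir=west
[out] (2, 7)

> maze.sense dir=south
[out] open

> stack.push x=south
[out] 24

> maze.move dir=south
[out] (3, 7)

> maze.sense dir=east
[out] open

> stack.push x=east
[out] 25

> maze.move dir=east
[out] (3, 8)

> maze.sense dir=south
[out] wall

> stack.pop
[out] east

> maze.move dir=west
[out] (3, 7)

> maze.sense dir=south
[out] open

> stack.push x=south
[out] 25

> maze.move dir=south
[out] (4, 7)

> maze.sense dir=west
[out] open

> stack.push x=west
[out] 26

> maze.move dir=west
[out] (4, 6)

> maze.sense dir=west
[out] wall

> maze.sense dir=south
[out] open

> stack.push x=south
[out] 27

> maze.move dir=south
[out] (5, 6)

> maze.sense dir=east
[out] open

> stack.push x=east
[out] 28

> maze.move dir=east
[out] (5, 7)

> maze.sense dir=east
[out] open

> stack.push x=east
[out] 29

> maze.move dir=east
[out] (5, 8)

> maze.sense dir=south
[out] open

> stack.push x=south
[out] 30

> maze.move dir=south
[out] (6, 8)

> maze.sense dir=west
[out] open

> stack.push x=west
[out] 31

> maze.move dir=west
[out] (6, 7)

> maze.sense dir=west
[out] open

> stack.push x=west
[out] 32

> maze.move dir=west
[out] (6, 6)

> maze.sense dir=west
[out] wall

> maze.sense dir=south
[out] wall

> stack.pop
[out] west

> maze.move dir=east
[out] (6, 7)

> maze.sense dir=south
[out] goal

> maze.move dir=south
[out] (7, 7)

Answer: (7, 7)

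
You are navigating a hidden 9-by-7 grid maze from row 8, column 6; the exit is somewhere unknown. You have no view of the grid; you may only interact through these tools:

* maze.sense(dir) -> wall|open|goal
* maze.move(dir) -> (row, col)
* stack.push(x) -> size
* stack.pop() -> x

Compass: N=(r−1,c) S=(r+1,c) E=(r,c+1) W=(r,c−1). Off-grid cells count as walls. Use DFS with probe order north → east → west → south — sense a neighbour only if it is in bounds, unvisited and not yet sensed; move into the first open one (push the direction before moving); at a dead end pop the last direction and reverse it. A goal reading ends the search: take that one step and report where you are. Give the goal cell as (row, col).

I call maze.sense using dir: north, and observe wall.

I invoke maze.sense using dir: west, which returns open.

Next I call stack.push using x: west, and see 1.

I try maze.move using dir: west, → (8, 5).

I run maze.sense using dir: north, and see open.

Next I call stack.push using x: north, which returns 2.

I try maze.move using dir: north, which returns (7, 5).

Then maze.sense using dir: north, and get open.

I call stack.push using x: north, and see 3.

I call maze.move using dir: north, which returns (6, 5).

Next I call maze.sense using dir: north, : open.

I run stack.push using x: north, : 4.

I invoke maze.move using dir: north, yielding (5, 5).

Next I call maze.sense using dir: north, — result: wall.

I use maze.sense using dir: east, and get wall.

I run maze.sense using dir: west, and observe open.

Using stack.push using x: west, yielding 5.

Next I call maze.move using dir: west, which returns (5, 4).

I run maze.sense using dir: north, and get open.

Invoking stack.push using x: north, → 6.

Next I call maze.move using dir: north, and see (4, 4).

I try maze.sense using dir: north, : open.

I use stack.push using x: north, yielding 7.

Then maze.move using dir: north, giving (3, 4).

I run maze.sense using dir: north, : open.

Calling stack.push using x: north, : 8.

I invoke maze.move using dir: north, — result: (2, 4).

Invoking maze.sense using dir: north, which returns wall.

Now I run maze.sense using dir: east, : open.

Now I run stack.push using x: east, yielding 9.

I call maze.move using dir: east, and get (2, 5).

I invoke maze.sense using dir: north, yielding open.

I use stack.push using x: north, and get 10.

I invoke maze.move using dir: north, — result: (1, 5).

Next I call maze.sense using dir: north, giving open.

Using stack.push using x: north, — result: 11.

Then maze.move using dir: north, giving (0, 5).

Calling maze.sense using dir: east, giving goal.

Calling maze.move using dir: east, giving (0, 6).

Answer: (0, 6)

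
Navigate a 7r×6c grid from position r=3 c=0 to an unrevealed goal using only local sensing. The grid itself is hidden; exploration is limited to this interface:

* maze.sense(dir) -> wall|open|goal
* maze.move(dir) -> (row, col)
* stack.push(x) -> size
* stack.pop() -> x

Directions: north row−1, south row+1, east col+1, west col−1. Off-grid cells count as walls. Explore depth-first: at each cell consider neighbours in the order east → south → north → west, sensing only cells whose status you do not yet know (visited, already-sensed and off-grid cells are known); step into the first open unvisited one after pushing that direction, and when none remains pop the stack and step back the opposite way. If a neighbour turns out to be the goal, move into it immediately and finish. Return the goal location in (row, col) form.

-> maze.sense(east)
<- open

-> stack.push(east)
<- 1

-> maze.move(east)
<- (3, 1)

-> maze.sense(east)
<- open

-> stack.push(east)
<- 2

-> maze.move(east)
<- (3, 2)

-> maze.sense(east)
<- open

-> stack.push(east)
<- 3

-> maze.move(east)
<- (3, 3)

-> maze.sense(east)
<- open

-> stack.push(east)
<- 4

-> maze.move(east)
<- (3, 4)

-> maze.sense(east)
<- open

-> stack.push(east)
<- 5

-> maze.move(east)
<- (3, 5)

-> maze.sense(south)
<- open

-> stack.push(south)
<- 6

-> maze.move(south)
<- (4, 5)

-> maze.sense(south)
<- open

-> stack.push(south)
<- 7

-> maze.move(south)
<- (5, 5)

-> maze.sense(south)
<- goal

-> maze.move(south)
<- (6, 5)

Answer: (6, 5)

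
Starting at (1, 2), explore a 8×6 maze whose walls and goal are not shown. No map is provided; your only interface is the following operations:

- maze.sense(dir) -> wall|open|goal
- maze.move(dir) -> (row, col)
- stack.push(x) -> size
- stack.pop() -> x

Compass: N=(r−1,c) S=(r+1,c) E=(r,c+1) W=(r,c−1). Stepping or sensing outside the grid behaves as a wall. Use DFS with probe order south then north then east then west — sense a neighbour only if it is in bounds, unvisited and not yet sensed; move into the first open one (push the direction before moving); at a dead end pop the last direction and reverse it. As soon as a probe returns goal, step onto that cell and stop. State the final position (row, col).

I invoke maze.sense(dir=south), yielding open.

Calling stack.push(x=south), — result: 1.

Now I run maze.move(dir=south), giving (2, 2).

Now I run maze.sense(dir=south), and get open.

Calling stack.push(x=south), and get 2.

Next I call maze.move(dir=south), — result: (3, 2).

I call maze.sense(dir=south), which returns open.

I run stack.push(x=south), → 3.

I call maze.move(dir=south), : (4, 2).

Next I call maze.sense(dir=south), — result: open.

I try stack.push(x=south), which returns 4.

I try maze.move(dir=south), giving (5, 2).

I try maze.sense(dir=south), — result: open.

Then stack.push(x=south), → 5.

Next I call maze.move(dir=south), and observe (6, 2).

Using maze.sense(dir=south), and observe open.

I call stack.push(x=south), and get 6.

I invoke maze.move(dir=south), → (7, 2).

I invoke maze.sense(dir=east), → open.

I try stack.push(x=east), yielding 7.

Then maze.move(dir=east), and get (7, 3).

Next I call maze.sense(dir=north), yielding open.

Then stack.push(x=north), and get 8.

Now I run maze.move(dir=north), and observe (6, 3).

Then maze.sense(dir=north), giving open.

Then stack.push(x=north), and see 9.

Next I call maze.move(dir=north), yielding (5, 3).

Next I call maze.sense(dir=north), giving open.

I run stack.push(x=north), and get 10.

I use maze.move(dir=north), and get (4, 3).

Using maze.sense(dir=north), : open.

Using stack.push(x=north), yielding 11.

I call maze.move(dir=north), and get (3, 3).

Then maze.sense(dir=north), : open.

Calling stack.push(x=north), — result: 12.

Calling maze.move(dir=north), and observe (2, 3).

Now I run maze.sense(dir=north), : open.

Then stack.push(x=north), and observe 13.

I try maze.move(dir=north), and see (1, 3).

I use maze.sense(dir=north), yielding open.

Invoking stack.push(x=north), yielding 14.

Calling maze.move(dir=north), — result: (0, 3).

I use maze.sense(dir=east), and see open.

Next I call stack.push(x=east), and observe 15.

I try maze.move(dir=east), : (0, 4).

Then maze.sense(dir=south), and observe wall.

I run maze.sense(dir=east), — result: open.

I invoke stack.push(x=east), — result: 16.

Calling maze.move(dir=east), → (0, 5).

I try maze.sense(dir=south), and observe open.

Using stack.push(x=south), and observe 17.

Using maze.move(dir=south), and see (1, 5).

I invoke maze.sense(dir=south), and observe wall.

I try stack.pop, and observe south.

I run maze.move(dir=north), → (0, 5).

I call stack.pop, and observe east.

Using maze.move(dir=west), and see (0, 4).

Then stack.pop(), and get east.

I call maze.move(dir=west), and get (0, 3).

I use maze.sense(dir=west), yielding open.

I invoke stack.push(x=west), giving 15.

I try maze.move(dir=west), and see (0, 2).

Next I call maze.sense(dir=west), yielding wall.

Then stack.pop(), and observe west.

Calling maze.move(dir=east), which returns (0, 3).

I use stack.pop(), yielding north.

Then maze.move(dir=south), yielding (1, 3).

Next I call stack.pop, → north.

I invoke maze.move(dir=south), : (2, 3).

I call maze.sense(dir=east), → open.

I invoke stack.push(x=east), — result: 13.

Invoking maze.move(dir=east), yielding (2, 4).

I use maze.sense(dir=south), → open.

I use stack.push(x=south), giving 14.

Using maze.move(dir=south), yielding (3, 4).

I run maze.sense(dir=south), which returns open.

I run stack.push(x=south), and get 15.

Then maze.move(dir=south), and get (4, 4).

I run maze.sense(dir=south), yielding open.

Calling stack.push(x=south), and see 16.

I run maze.move(dir=south), yielding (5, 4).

I invoke maze.sense(dir=south), : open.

I call stack.push(x=south), and get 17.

Invoking maze.move(dir=south), → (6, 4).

I use maze.sense(dir=south), giving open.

Next I call stack.push(x=south), giving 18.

Invoking maze.move(dir=south), and see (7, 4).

Invoking maze.sense(dir=east), yielding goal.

I call maze.move(dir=east), → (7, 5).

Answer: (7, 5)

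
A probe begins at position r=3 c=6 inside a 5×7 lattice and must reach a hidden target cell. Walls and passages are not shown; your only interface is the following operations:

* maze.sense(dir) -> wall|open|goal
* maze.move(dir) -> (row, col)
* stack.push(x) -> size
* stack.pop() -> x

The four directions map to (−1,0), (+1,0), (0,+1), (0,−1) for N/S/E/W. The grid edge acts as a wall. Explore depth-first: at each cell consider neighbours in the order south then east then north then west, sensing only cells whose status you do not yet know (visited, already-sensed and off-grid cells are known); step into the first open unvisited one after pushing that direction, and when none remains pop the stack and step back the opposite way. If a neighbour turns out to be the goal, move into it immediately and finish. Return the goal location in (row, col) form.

% maze.sense(south) ~> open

% stack.push(south) ~> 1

% maze.move(south) ~> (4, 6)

% maze.sense(west) ~> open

% stack.push(west) ~> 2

% maze.move(west) ~> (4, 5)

% maze.sense(north) ~> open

% stack.push(north) ~> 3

% maze.move(north) ~> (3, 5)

% maze.sense(north) ~> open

% stack.push(north) ~> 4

% maze.move(north) ~> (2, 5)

% maze.sense(east) ~> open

% stack.push(east) ~> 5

% maze.move(east) ~> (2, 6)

% maze.sense(north) ~> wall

% stack.pop() ~> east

% maze.move(west) ~> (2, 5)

% maze.sense(north) ~> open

% stack.push(north) ~> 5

% maze.move(north) ~> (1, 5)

% maze.sense(north) ~> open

% stack.push(north) ~> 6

% maze.move(north) ~> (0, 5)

% maze.sense(east) ~> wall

% maze.sense(west) ~> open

% stack.push(west) ~> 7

% maze.move(west) ~> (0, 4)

% maze.sense(south) ~> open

% stack.push(south) ~> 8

% maze.move(south) ~> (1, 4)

% maze.sense(south) ~> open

% stack.push(south) ~> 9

% maze.move(south) ~> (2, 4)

% maze.sense(south) ~> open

% stack.push(south) ~> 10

% maze.move(south) ~> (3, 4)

% maze.sense(south) ~> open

% stack.push(south) ~> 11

% maze.move(south) ~> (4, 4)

% maze.sense(west) ~> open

% stack.push(west) ~> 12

% maze.move(west) ~> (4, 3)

% maze.sense(north) ~> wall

% maze.sense(west) ~> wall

% stack.pop() ~> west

% maze.move(east) ~> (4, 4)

% stack.pop() ~> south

% maze.move(north) ~> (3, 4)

% stack.pop() ~> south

% maze.move(north) ~> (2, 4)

% maze.sense(west) ~> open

% stack.push(west) ~> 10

% maze.move(west) ~> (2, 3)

% maze.sense(north) ~> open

% stack.push(north) ~> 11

% maze.move(north) ~> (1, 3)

% maze.sense(north) ~> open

% stack.push(north) ~> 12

% maze.move(north) ~> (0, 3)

% maze.sense(west) ~> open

% stack.push(west) ~> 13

% maze.move(west) ~> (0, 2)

% maze.sense(south) ~> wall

% maze.sense(west) ~> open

% stack.push(west) ~> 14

% maze.move(west) ~> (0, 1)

% maze.sense(south) ~> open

% stack.push(south) ~> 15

% maze.move(south) ~> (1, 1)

% maze.sense(south) ~> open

% stack.push(south) ~> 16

% maze.move(south) ~> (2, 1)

% maze.sense(south) ~> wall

% maze.sense(east) ~> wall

% maze.sense(west) ~> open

% stack.push(west) ~> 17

% maze.move(west) ~> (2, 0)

% maze.sense(south) ~> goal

% maze.move(south) ~> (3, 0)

Answer: (3, 0)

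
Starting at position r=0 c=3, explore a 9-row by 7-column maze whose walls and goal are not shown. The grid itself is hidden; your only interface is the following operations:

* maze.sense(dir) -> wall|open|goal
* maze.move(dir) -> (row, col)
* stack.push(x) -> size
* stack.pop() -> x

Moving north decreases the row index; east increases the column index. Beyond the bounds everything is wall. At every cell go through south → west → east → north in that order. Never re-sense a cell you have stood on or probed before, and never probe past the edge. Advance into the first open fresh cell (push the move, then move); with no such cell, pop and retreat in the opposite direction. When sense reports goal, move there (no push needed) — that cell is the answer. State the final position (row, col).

CALL sense[dir='south']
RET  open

CALL push[x='south']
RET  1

CALL move[dir='south']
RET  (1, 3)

CALL sense[dir='south']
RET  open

CALL push[x='south']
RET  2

CALL move[dir='south']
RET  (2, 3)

CALL sense[dir='south']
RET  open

CALL push[x='south']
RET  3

CALL move[dir='south']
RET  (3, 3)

CALL sense[dir='south']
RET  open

CALL push[x='south']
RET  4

CALL move[dir='south']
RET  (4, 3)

CALL sense[dir='south']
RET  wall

CALL sense[dir='west']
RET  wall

CALL sense[dir='east']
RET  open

CALL push[x='east']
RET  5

CALL move[dir='east']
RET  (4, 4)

CALL sense[dir='south']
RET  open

CALL push[x='south']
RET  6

CALL move[dir='south']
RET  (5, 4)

CALL sense[dir='south']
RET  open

CALL push[x='south']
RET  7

CALL move[dir='south']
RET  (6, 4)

CALL sense[dir='south']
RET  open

CALL push[x='south']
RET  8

CALL move[dir='south']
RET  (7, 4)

CALL sense[dir='south']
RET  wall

CALL sense[dir='west']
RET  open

CALL push[x='west']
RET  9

CALL move[dir='west']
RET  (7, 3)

CALL sense[dir='south']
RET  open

CALL push[x='south']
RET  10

CALL move[dir='south']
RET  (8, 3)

CALL sense[dir='west']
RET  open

CALL push[x='west']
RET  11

CALL move[dir='west']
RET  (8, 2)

CALL sense[dir='west']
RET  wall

CALL sense[dir='north']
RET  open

CALL push[x='north']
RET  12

CALL move[dir='north']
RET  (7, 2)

CALL sense[dir='west']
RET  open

CALL push[x='west']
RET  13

CALL move[dir='west']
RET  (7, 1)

CALL sense[dir='west']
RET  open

CALL push[x='west']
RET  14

CALL move[dir='west']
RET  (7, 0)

CALL sense[dir='south']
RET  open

CALL push[x='south']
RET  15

CALL move[dir='south']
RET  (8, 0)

CALL pop[]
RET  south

CALL move[dir='north']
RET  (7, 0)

CALL sense[dir='north']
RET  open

CALL push[x='north']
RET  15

CALL move[dir='north']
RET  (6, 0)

CALL sense[dir='east']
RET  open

CALL push[x='east']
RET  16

CALL move[dir='east']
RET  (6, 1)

CALL sense[dir='east']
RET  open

CALL push[x='east']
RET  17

CALL move[dir='east']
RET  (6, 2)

CALL sense[dir='east']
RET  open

CALL push[x='east']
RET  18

CALL move[dir='east']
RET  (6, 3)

CALL pop[]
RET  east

CALL move[dir='west']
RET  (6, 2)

CALL sense[dir='north']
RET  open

CALL push[x='north']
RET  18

CALL move[dir='north']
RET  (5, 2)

CALL sense[dir='west']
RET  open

CALL push[x='west']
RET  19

CALL move[dir='west']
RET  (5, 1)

CALL sense[dir='west']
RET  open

CALL push[x='west']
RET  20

CALL move[dir='west']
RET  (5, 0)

CALL sense[dir='north']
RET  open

CALL push[x='north']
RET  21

CALL move[dir='north']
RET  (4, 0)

CALL sense[dir='east']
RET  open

CALL push[x='east']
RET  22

CALL move[dir='east']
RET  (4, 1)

CALL sense[dir='north']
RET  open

CALL push[x='north']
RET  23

CALL move[dir='north']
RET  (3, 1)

CALL sense[dir='west']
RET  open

CALL push[x='west']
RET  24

CALL move[dir='west']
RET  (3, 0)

CALL sense[dir='north']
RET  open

CALL push[x='north']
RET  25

CALL move[dir='north']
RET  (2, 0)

CALL sense[dir='east']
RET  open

CALL push[x='east']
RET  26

CALL move[dir='east']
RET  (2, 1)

CALL sense[dir='east']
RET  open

CALL push[x='east']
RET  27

CALL move[dir='east']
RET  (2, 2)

CALL sense[dir='south']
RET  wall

CALL sense[dir='north']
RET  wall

CALL pop[]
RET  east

CALL move[dir='west']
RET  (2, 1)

CALL sense[dir='north']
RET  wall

CALL pop[]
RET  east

CALL move[dir='west']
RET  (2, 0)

CALL sense[dir='north']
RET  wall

CALL pop[]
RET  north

CALL move[dir='south']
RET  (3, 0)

CALL pop[]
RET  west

CALL move[dir='east']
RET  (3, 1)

CALL pop[]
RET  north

CALL move[dir='south']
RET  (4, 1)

CALL pop[]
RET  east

CALL move[dir='west']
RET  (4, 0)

CALL pop[]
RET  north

CALL move[dir='south']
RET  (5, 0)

CALL pop[]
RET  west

CALL move[dir='east']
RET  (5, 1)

CALL pop[]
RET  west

CALL move[dir='east']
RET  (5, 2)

CALL pop[]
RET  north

CALL move[dir='south']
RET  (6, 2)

CALL pop[]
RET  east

CALL move[dir='west']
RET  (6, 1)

CALL pop[]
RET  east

CALL move[dir='west']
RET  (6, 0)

CALL pop[]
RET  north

CALL move[dir='south']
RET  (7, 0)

CALL pop[]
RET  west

CALL move[dir='east']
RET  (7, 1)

CALL pop[]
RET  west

CALL move[dir='east']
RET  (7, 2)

CALL pop[]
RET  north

CALL move[dir='south']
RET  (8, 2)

CALL pop[]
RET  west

CALL move[dir='east']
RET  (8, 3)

CALL pop[]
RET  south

CALL move[dir='north']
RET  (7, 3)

CALL pop[]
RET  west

CALL move[dir='east']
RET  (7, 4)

CALL sense[dir='east']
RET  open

CALL push[x='east']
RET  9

CALL move[dir='east']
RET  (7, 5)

CALL sense[dir='south']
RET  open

CALL push[x='south']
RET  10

CALL move[dir='south']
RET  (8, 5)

CALL sense[dir='east']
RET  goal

CALL move[dir='east']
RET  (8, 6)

Answer: (8, 6)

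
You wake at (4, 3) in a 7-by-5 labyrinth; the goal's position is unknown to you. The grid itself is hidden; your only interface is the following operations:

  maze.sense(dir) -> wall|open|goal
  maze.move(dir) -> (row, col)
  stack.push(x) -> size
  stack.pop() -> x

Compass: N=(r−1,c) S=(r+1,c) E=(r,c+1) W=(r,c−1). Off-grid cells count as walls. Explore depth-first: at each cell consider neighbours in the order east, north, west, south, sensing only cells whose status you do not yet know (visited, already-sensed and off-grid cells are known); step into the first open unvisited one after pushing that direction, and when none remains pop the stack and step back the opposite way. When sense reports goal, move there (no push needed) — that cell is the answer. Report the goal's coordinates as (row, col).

[in] maze.sense dir=east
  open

[in] stack.push x=east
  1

[in] maze.move dir=east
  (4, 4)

[in] maze.sense dir=north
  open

[in] stack.push x=north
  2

[in] maze.move dir=north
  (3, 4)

[in] maze.sense dir=north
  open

[in] stack.push x=north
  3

[in] maze.move dir=north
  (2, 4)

[in] maze.sense dir=north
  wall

[in] maze.sense dir=west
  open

[in] stack.push x=west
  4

[in] maze.move dir=west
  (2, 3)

[in] maze.sense dir=north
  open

[in] stack.push x=north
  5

[in] maze.move dir=north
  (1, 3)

[in] maze.sense dir=north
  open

[in] stack.push x=north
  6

[in] maze.move dir=north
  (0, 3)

[in] maze.sense dir=east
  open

[in] stack.push x=east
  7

[in] maze.move dir=east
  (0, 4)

[in] stack.pop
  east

[in] maze.move dir=west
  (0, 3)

[in] maze.sense dir=west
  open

[in] stack.push x=west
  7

[in] maze.move dir=west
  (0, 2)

[in] maze.sense dir=west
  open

[in] stack.push x=west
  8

[in] maze.move dir=west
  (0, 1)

[in] maze.sense dir=west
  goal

[in] maze.move dir=west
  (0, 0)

Answer: (0, 0)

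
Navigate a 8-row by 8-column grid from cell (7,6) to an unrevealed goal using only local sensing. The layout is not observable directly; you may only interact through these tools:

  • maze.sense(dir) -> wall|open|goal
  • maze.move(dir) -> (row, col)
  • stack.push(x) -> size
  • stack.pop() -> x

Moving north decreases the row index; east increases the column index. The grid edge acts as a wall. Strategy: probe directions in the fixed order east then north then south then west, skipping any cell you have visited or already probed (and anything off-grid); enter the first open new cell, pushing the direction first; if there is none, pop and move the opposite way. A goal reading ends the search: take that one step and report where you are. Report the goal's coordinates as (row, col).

Invoking sense on dir→east, which returns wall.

Next I call sense on dir→north, giving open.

Calling push on x→north, and observe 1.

I run move on dir→north, → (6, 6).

I use sense on dir→east, → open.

I try push on x→east, and see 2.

Using move on dir→east, → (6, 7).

Using sense on dir→north, → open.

I invoke push on x→north, and get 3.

Calling move on dir→north, — result: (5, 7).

I use sense on dir→north, — result: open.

I run push on x→north, which returns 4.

Calling move on dir→north, and observe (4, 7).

I invoke sense on dir→north, → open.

Calling push on x→north, and observe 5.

Calling move on dir→north, : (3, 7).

I try sense on dir→north, — result: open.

I use push on x→north, and observe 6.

Using move on dir→north, yielding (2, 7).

Using sense on dir→north, and see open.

I try push on x→north, giving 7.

Next I call move on dir→north, — result: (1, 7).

Using sense on dir→north, and get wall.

I invoke sense on dir→west, → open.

I use push on x→west, giving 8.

Calling move on dir→west, and observe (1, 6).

Now I run sense on dir→north, and get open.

I call push on x→north, giving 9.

Invoking move on dir→north, which returns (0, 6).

I run sense on dir→west, and get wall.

I invoke pop, — result: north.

Now I run move on dir→south, giving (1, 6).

I run sense on dir→south, : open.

Next I call push on x→south, and get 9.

Using move on dir→south, yielding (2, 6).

I use sense on dir→south, and observe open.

I invoke push on x→south, → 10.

Next I call move on dir→south, — result: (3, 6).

Now I run sense on dir→south, and get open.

Using push on x→south, and observe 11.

Next I call move on dir→south, → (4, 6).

Then sense on dir→south, and get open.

I use push on x→south, and observe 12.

I invoke move on dir→south, giving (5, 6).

I try sense on dir→west, — result: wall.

Using pop, : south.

Invoking move on dir→north, and observe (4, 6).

I invoke sense on dir→west, : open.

Next I call push on x→west, giving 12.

I call move on dir→west, and see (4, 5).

Next I call sense on dir→north, — result: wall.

I use sense on dir→west, : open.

I call push on x→west, giving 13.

I call move on dir→west, yielding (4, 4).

Calling sense on dir→north, giving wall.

Calling sense on dir→south, — result: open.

Now I run push on x→south, and get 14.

I invoke move on dir→south, and get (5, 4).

I run sense on dir→south, which returns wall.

I try sense on dir→west, giving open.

I try push on x→west, giving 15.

I use move on dir→west, : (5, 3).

I use sense on dir→north, → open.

Now I run push on x→north, which returns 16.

Next I call move on dir→north, — result: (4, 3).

I use sense on dir→north, giving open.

Invoking push on x→north, — result: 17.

I use move on dir→north, : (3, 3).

I call sense on dir→north, : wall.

I try sense on dir→west, — result: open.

I try push on x→west, — result: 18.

Then move on dir→west, yielding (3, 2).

Calling sense on dir→north, — result: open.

Calling push on x→north, which returns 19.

I invoke move on dir→north, → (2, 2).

Using sense on dir→north, which returns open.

I try push on x→north, and observe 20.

Then move on dir→north, yielding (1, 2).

Invoking sense on dir→east, yielding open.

Next I call push on x→east, giving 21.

Then move on dir→east, giving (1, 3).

Invoking sense on dir→east, → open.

Now I run push on x→east, and see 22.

Next I call move on dir→east, — result: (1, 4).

I try sense on dir→east, and get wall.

I call sense on dir→north, → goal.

Using move on dir→north, : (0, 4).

Answer: (0, 4)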